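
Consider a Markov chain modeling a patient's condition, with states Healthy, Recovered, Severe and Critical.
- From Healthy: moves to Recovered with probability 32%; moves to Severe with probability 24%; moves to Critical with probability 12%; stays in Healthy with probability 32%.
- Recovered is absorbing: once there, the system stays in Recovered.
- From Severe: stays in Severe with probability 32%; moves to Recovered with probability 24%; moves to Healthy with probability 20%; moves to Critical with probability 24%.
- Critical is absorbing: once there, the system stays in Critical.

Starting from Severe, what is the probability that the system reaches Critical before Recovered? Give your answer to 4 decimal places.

Let h(s) be the probability of absorption at Critical starting from transient state s. Then h(Critical) = 1 and h(Recovered) = 0. By first-step analysis:
h(Healthy) = 0.32·h(Healthy) + 0.32·0 + 0.24·h(Severe) + 0.12·1
h(Severe) = 0.2·h(Healthy) + 0.24·0 + 0.32·h(Severe) + 0.24·1
Solving: h(Healthy) = 0.3359, h(Severe) = 0.4517.
Starting from Severe, the probability is 0.4517.

0.4517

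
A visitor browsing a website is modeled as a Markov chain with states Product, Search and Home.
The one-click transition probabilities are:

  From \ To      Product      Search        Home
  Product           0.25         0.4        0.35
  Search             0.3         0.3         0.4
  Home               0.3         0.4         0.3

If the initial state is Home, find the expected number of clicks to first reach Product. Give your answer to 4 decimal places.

3.3333

Let t(s) be the expected number of clicks to first reach Product from state s, with t(Product) = 0. Conditioning on the first click:
t(Search) = 1 + 0.3·t(Search) + 0.4·t(Home)
t(Home) = 1 + 0.4·t(Search) + 0.3·t(Home)
Solving: t(Search) = 3.3333, t(Home) = 3.3333.
Expected clicks from Home to Product: 3.3333.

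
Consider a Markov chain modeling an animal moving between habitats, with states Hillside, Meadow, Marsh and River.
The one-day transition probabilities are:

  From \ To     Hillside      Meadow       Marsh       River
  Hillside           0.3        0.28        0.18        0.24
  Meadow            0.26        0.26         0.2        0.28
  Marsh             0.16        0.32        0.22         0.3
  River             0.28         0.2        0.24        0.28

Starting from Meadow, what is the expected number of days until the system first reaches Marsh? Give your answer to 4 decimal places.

4.8726

Let t(s) be the expected number of days to first reach Marsh from state s, with t(Marsh) = 0. Conditioning on the first day:
t(Hillside) = 1 + 0.3·t(Hillside) + 0.28·t(Meadow) + 0.24·t(River)
t(Meadow) = 1 + 0.26·t(Hillside) + 0.26·t(Meadow) + 0.28·t(River)
t(River) = 1 + 0.28·t(Hillside) + 0.2·t(Meadow) + 0.28·t(River)
Solving: t(Hillside) = 4.9821, t(Meadow) = 4.8726, t(River) = 4.6799.
Expected days from Meadow to Marsh: 4.8726.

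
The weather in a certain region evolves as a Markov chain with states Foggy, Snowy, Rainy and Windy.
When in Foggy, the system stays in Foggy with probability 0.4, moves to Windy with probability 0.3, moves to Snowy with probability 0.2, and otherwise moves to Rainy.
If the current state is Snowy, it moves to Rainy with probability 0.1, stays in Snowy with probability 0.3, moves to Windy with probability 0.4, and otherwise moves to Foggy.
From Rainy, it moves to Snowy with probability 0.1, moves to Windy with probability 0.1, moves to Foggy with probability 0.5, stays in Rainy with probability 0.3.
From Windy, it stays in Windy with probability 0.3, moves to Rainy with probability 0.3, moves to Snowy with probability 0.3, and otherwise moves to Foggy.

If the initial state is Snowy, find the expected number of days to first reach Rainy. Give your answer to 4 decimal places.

Let t(s) be the expected number of days to first reach Rainy from state s, with t(Rainy) = 0. Conditioning on the first day:
t(Foggy) = 1 + 0.4·t(Foggy) + 0.2·t(Snowy) + 0.3·t(Windy)
t(Snowy) = 1 + 0.2·t(Foggy) + 0.3·t(Snowy) + 0.4·t(Windy)
t(Windy) = 1 + 0.1·t(Foggy) + 0.3·t(Snowy) + 0.3·t(Windy)
Solving: t(Foggy) = 6.0544, t(Snowy) = 5.9184, t(Windy) = 4.8299.
Expected days from Snowy to Rainy: 5.9184.

5.9184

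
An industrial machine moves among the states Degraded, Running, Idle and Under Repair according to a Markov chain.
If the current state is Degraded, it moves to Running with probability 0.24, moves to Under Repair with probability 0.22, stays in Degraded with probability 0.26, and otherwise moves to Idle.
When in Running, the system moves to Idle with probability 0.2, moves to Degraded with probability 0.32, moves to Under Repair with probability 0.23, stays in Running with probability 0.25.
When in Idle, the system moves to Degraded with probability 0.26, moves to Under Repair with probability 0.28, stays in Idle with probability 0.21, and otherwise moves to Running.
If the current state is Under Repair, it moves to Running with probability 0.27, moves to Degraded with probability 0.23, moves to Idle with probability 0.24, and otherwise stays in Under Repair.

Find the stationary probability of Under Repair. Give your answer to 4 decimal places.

0.2464

Let the stationary distribution be π with π = πP and π_1 + π_2 + π_3 + π_4 = 1.
π_1 = 0.26·π_1 + 0.32·π_2 + 0.26·π_3 + 0.23·π_4
π_2 = 0.24·π_1 + 0.25·π_2 + 0.25·π_3 + 0.27·π_4
π_3 = 0.28·π_1 + 0.2·π_2 + 0.21·π_3 + 0.24·π_4
Solving with the normalization constraint gives π = (0.2677, 0.2523, 0.2336, 0.2464).
So the stationary probability of Under Repair is 0.2464.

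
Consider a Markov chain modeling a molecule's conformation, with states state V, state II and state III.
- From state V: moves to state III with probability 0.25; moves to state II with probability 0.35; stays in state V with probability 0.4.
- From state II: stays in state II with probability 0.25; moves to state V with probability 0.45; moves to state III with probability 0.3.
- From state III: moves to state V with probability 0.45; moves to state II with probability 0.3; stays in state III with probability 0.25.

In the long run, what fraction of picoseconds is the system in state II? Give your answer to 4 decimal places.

0.3061

Let the stationary distribution be π with π = πP and π_1 + π_2 + π_3 = 1.
π_1 = 0.4·π_1 + 0.45·π_2 + 0.45·π_3
π_2 = 0.35·π_1 + 0.25·π_2 + 0.3·π_3
Solving with the normalization constraint gives π = (0.4286, 0.3061, 0.2653).
So the stationary probability of state II is 0.3061.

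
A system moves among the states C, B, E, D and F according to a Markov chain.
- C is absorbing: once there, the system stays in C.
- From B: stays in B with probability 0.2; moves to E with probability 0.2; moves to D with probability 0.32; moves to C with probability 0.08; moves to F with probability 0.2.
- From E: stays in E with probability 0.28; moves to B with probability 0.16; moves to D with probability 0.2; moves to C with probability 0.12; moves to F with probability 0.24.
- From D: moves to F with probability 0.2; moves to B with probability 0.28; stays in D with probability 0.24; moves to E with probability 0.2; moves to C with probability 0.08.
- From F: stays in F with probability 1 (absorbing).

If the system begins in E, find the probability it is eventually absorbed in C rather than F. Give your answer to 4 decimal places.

Let h(s) be the probability of absorption at C starting from transient state s. Then h(C) = 1 and h(F) = 0. By first-step analysis:
h(B) = 0.08·1 + 0.2·h(B) + 0.2·h(E) + 0.32·h(D) + 0.2·0
h(E) = 0.12·1 + 0.16·h(B) + 0.28·h(E) + 0.2·h(D) + 0.24·0
h(D) = 0.08·1 + 0.28·h(B) + 0.2·h(E) + 0.24·h(D) + 0.2·0
Solving: h(B) = 0.2982, h(E) = 0.3158, h(D) = 0.2982.
Starting from E, the probability is 0.3158.

0.3158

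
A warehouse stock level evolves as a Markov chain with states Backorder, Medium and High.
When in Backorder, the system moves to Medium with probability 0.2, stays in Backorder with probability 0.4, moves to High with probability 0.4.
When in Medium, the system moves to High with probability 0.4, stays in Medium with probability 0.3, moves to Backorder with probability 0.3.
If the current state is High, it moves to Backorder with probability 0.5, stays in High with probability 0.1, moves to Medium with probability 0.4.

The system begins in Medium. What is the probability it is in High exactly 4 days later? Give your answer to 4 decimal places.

Propagate the distribution vector 4 days from Medium.
After 0 days: (0.0000, 1.0000, 0.0000)
After 1 day: (0.3000, 0.3000, 0.4000)
After 2 days: (0.4100, 0.3100, 0.2800)
After 3 days: (0.3970, 0.2870, 0.3160)
After 4 days: (0.4029, 0.2919, 0.3052)
P(in High after 4 days) = 0.3052

0.3052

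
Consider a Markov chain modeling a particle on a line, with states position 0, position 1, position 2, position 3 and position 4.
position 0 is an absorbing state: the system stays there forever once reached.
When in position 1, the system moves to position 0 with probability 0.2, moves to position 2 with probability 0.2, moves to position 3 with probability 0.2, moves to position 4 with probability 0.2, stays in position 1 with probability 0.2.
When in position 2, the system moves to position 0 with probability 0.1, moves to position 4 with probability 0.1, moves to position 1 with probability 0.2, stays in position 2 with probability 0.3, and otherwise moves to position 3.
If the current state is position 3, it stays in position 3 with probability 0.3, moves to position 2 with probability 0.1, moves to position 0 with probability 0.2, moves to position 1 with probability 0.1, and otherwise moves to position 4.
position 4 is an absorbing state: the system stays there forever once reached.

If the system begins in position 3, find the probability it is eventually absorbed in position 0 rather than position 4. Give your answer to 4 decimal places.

Let h(s) be the probability of absorption at position 0 starting from transient state s. Then h(position 0) = 1 and h(position 4) = 0. By first-step analysis:
h(position 1) = 0.2·1 + 0.2·h(position 1) + 0.2·h(position 2) + 0.2·h(position 3) + 0.2·0
h(position 2) = 0.1·1 + 0.2·h(position 1) + 0.3·h(position 2) + 0.3·h(position 3) + 0.1·0
h(position 3) = 0.2·1 + 0.1·h(position 1) + 0.1·h(position 2) + 0.3·h(position 3) + 0.3·0
Solving: h(position 1) = 0.4684, h(position 2) = 0.4557, h(position 3) = 0.4177.
Starting from position 3, the probability is 0.4177.

0.4177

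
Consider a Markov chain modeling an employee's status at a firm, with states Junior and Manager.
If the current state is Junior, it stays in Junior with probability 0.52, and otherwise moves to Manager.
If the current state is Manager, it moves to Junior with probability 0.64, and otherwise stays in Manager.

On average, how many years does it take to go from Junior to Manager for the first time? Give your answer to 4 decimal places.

2.0833

Let t(s) be the expected number of years to first reach Manager from state s, with t(Manager) = 0. Conditioning on the first year:
t(Junior) = 1 + 0.52·t(Junior)
Solving: t(Junior) = 2.0833.
Expected years from Junior to Manager: 2.0833.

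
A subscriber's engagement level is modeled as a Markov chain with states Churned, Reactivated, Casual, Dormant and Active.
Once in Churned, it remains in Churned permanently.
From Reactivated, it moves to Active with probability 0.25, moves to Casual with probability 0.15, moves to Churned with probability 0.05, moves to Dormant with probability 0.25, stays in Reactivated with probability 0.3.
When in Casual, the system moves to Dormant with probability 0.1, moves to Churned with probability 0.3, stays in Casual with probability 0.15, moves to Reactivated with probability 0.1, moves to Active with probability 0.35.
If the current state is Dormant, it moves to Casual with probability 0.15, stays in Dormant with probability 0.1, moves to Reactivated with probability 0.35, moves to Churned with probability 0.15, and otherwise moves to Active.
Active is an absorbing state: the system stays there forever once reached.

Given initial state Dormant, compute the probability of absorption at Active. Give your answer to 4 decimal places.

0.6499

Let h(s) be the probability of absorption at Active starting from transient state s. Then h(Active) = 1 and h(Churned) = 0. By first-step analysis:
h(Reactivated) = 0.05·0 + 0.3·h(Reactivated) + 0.15·h(Casual) + 0.25·h(Dormant) + 0.25·1
h(Casual) = 0.3·0 + 0.1·h(Reactivated) + 0.15·h(Casual) + 0.1·h(Dormant) + 0.35·1
h(Dormant) = 0.15·0 + 0.35·h(Reactivated) + 0.15·h(Casual) + 0.1·h(Dormant) + 0.25·1
Solving: h(Reactivated) = 0.7118, h(Casual) = 0.5720, h(Dormant) = 0.6499.
Starting from Dormant, the probability is 0.6499.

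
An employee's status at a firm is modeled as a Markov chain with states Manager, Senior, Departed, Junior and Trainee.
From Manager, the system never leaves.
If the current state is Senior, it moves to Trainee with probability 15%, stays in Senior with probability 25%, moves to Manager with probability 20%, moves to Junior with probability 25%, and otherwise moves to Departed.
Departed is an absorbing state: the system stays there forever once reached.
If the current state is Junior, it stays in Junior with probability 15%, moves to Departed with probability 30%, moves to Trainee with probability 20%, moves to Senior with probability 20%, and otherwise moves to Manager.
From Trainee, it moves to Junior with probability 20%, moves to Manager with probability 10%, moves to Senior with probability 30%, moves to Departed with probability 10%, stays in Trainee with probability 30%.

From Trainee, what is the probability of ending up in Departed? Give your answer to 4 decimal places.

0.5295

Let h(s) be the probability of absorption at Departed starting from transient state s. Then h(Departed) = 1 and h(Manager) = 0. By first-step analysis:
h(Senior) = 0.2·0 + 0.25·h(Senior) + 0.15·1 + 0.25·h(Junior) + 0.15·h(Trainee)
h(Junior) = 0.15·0 + 0.2·h(Senior) + 0.3·1 + 0.15·h(Junior) + 0.2·h(Trainee)
h(Trainee) = 0.1·0 + 0.3·h(Senior) + 0.1·1 + 0.2·h(Junior) + 0.3·h(Trainee)
Solving: h(Senior) = 0.5047, h(Junior) = 0.5963, h(Trainee) = 0.5295.
Starting from Trainee, the probability is 0.5295.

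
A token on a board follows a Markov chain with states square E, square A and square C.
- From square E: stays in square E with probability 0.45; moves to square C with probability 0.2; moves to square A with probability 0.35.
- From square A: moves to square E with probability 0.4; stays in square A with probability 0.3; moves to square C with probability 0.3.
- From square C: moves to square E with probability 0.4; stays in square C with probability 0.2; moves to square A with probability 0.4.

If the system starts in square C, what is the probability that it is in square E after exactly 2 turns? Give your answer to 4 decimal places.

Sum over the intermediate state after 1 turn:
P = P(square C→square E)·P(square E→square E) + P(square C→square A)·P(square A→square E) + P(square C→square C)·P(square C→square E)
  = 0.4×0.45 + 0.4×0.4 + 0.2×0.4
  = 0.1800 + 0.1600 + 0.0800 = 0.4200

0.4200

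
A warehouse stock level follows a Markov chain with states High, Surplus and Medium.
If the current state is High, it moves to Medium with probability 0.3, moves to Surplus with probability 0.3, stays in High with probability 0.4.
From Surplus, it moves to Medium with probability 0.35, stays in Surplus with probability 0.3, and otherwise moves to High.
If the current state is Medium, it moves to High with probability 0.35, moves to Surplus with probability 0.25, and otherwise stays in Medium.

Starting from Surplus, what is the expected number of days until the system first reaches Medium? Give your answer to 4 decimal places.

Let t(s) be the expected number of days to first reach Medium from state s, with t(Medium) = 0. Conditioning on the first day:
t(High) = 1 + 0.4·t(High) + 0.3·t(Surplus)
t(Surplus) = 1 + 0.35·t(High) + 0.3·t(Surplus)
Solving: t(High) = 3.1746, t(Surplus) = 3.0159.
Expected days from Surplus to Medium: 3.0159.

3.0159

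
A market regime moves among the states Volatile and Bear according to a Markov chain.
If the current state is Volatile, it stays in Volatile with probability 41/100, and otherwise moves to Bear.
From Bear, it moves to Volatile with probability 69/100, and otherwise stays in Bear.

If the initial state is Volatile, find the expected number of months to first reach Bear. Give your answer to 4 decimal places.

Let t(s) be the expected number of months to first reach Bear from state s, with t(Bear) = 0. Conditioning on the first month:
t(Volatile) = 1 + 0.41·t(Volatile)
Solving: t(Volatile) = 1.6949.
Expected months from Volatile to Bear: 1.6949.

1.6949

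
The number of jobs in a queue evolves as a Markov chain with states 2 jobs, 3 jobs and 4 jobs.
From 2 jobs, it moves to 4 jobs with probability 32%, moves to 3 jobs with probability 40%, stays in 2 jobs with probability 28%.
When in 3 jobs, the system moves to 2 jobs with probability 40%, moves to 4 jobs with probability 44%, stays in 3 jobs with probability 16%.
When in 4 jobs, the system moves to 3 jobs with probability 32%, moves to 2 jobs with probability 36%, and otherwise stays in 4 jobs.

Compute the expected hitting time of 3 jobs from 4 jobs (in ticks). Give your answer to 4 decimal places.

Let t(s) be the expected number of ticks to first reach 3 jobs from state s, with t(3 jobs) = 0. Conditioning on the first tick:
t(2 jobs) = 1 + 0.28·t(2 jobs) + 0.32·t(4 jobs)
t(4 jobs) = 1 + 0.36·t(2 jobs) + 0.32·t(4 jobs)
Solving: t(2 jobs) = 2.6709, t(4 jobs) = 2.8846.
Expected ticks from 4 jobs to 3 jobs: 2.8846.

2.8846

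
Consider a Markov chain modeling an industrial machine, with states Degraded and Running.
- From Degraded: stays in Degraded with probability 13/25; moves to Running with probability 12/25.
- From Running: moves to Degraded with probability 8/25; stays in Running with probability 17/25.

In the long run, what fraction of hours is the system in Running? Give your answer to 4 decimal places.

0.6000

Let the stationary distribution be π with π = πP and π_1 + π_2 = 1.
π_1 = 0.52·π_1 + 0.32·π_2
Solving with the normalization constraint gives π = (0.4000, 0.6000).
So the stationary probability of Running is 0.6000.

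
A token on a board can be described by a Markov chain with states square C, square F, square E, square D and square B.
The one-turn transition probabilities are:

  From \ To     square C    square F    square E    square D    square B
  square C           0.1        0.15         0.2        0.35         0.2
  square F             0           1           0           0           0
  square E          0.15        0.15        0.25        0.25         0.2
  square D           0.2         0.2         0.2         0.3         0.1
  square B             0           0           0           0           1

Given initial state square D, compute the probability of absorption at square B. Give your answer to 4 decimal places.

Let h(s) be the probability of absorption at square B starting from transient state s. Then h(square B) = 1 and h(square F) = 0. By first-step analysis:
h(square C) = 0.1·h(square C) + 0.15·0 + 0.2·h(square E) + 0.35·h(square D) + 0.2·1
h(square E) = 0.15·h(square C) + 0.15·0 + 0.25·h(square E) + 0.25·h(square D) + 0.2·1
h(square D) = 0.2·h(square C) + 0.2·0 + 0.2·h(square E) + 0.3·h(square D) + 0.1·1
Solving: h(square C) = 0.5045, h(square E) = 0.5120, h(square D) = 0.4333.
Starting from square D, the probability is 0.4333.

0.4333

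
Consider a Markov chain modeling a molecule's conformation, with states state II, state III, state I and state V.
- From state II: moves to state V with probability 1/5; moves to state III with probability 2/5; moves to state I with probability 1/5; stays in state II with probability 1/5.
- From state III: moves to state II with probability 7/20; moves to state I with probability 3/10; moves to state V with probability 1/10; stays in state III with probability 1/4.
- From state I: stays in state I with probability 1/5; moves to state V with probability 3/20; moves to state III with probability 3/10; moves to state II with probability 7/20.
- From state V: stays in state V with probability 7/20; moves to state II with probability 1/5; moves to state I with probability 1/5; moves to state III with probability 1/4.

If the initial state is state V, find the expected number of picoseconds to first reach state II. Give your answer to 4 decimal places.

Let t(s) be the expected number of picoseconds to first reach state II from state s, with t(state II) = 0. Conditioning on the first picosecond:
t(state III) = 1 + 0.25·t(state III) + 0.3·t(state I) + 0.1·t(state V)
t(state I) = 1 + 0.3·t(state III) + 0.2·t(state I) + 0.15·t(state V)
t(state V) = 1 + 0.25·t(state III) + 0.2·t(state I) + 0.35·t(state V)
Solving: t(state III) = 3.0543, t(state I) = 3.0819, t(state V) = 3.6615.
Expected picoseconds from state V to state II: 3.6615.

3.6615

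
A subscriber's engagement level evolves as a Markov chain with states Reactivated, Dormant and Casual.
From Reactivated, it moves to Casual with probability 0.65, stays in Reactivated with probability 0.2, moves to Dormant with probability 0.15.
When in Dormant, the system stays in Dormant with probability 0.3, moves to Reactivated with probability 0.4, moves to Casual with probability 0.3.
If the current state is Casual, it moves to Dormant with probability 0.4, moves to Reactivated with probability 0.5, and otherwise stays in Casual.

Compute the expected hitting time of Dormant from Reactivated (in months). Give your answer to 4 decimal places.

3.9241

Let t(s) be the expected number of months to first reach Dormant from state s, with t(Dormant) = 0. Conditioning on the first month:
t(Reactivated) = 1 + 0.2·t(Reactivated) + 0.65·t(Casual)
t(Casual) = 1 + 0.5·t(Reactivated) + 0.1·t(Casual)
Solving: t(Reactivated) = 3.9241, t(Casual) = 3.2911.
Expected months from Reactivated to Dormant: 3.9241.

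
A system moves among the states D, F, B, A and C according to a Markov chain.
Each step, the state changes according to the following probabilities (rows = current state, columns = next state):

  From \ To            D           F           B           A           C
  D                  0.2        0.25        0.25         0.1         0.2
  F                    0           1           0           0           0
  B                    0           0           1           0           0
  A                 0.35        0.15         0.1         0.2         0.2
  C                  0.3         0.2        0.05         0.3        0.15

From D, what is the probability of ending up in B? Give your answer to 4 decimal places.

0.4562

Let h(s) be the probability of absorption at B starting from transient state s. Then h(B) = 1 and h(F) = 0. By first-step analysis:
h(D) = 0.2·h(D) + 0.25·0 + 0.25·1 + 0.1·h(A) + 0.2·h(C)
h(A) = 0.35·h(D) + 0.15·0 + 0.1·1 + 0.2·h(A) + 0.2·h(C)
h(C) = 0.3·h(D) + 0.2·0 + 0.05·1 + 0.3·h(A) + 0.15·h(C)
Solving: h(D) = 0.4562, h(A) = 0.4163, h(C) = 0.3668.
Starting from D, the probability is 0.4562.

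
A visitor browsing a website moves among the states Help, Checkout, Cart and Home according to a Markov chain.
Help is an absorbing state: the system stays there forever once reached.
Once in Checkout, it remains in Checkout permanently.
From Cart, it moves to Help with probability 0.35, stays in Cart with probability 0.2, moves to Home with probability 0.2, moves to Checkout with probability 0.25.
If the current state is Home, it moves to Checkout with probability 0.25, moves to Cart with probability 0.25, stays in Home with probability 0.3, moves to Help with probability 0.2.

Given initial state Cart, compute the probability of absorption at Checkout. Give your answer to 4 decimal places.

0.4412

Let h(s) be the probability of absorption at Checkout starting from transient state s. Then h(Checkout) = 1 and h(Help) = 0. By first-step analysis:
h(Cart) = 0.35·0 + 0.25·1 + 0.2·h(Cart) + 0.2·h(Home)
h(Home) = 0.2·0 + 0.25·1 + 0.25·h(Cart) + 0.3·h(Home)
Solving: h(Cart) = 0.4412, h(Home) = 0.5147.
Starting from Cart, the probability is 0.4412.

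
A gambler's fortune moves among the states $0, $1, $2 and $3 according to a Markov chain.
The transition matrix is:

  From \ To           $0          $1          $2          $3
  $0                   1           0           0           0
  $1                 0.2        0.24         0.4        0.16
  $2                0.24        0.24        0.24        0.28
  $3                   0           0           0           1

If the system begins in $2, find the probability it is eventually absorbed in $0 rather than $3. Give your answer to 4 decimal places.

Let h(s) be the probability of absorption at $0 starting from transient state s. Then h($0) = 1 and h($3) = 0. By first-step analysis:
h($1) = 0.2·1 + 0.24·h($1) + 0.4·h($2) + 0.16·0
h($2) = 0.24·1 + 0.24·h($1) + 0.24·h($2) + 0.28·0
Solving: h($1) = 0.5150, h($2) = 0.4784.
Starting from $2, the probability is 0.4784.

0.4784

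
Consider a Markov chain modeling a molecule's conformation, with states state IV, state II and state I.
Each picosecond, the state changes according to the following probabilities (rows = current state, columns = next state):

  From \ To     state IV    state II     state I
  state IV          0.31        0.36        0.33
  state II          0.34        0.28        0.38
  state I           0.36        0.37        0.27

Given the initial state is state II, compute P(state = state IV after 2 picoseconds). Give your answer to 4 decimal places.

0.3374

Sum over the intermediate state after 1 picosecond:
P = P(state II→state IV)·P(state IV→state IV) + P(state II→state II)·P(state II→state IV) + P(state II→state I)·P(state I→state IV)
  = 0.34×0.31 + 0.28×0.34 + 0.38×0.36
  = 0.1054 + 0.0952 + 0.1368 = 0.3374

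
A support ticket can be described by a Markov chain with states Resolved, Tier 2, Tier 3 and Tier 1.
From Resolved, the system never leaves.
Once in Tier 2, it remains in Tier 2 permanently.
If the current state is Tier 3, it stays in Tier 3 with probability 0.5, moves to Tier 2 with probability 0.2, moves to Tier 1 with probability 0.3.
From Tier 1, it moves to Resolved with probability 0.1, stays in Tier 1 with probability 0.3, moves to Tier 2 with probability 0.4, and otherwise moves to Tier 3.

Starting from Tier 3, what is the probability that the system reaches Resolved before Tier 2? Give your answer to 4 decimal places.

Let h(s) be the probability of absorption at Resolved starting from transient state s. Then h(Resolved) = 1 and h(Tier 2) = 0. By first-step analysis:
h(Tier 3) = 0.2·0 + 0.5·h(Tier 3) + 0.3·h(Tier 1)
h(Tier 1) = 0.1·1 + 0.4·0 + 0.2·h(Tier 3) + 0.3·h(Tier 1)
Solving: h(Tier 3) = 0.1034, h(Tier 1) = 0.1724.
Starting from Tier 3, the probability is 0.1034.

0.1034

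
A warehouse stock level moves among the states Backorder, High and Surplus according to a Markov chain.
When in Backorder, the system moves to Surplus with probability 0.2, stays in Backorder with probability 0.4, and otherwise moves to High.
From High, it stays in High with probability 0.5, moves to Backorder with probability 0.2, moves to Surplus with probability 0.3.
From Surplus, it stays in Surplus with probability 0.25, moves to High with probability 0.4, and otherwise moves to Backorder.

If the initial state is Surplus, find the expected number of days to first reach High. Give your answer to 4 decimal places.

2.5000

Let t(s) be the expected number of days to first reach High from state s, with t(High) = 0. Conditioning on the first day:
t(Backorder) = 1 + 0.4·t(Backorder) + 0.2·t(Surplus)
t(Surplus) = 1 + 0.35·t(Backorder) + 0.25·t(Surplus)
Solving: t(Backorder) = 2.5000, t(Surplus) = 2.5000.
Expected days from Surplus to High: 2.5000.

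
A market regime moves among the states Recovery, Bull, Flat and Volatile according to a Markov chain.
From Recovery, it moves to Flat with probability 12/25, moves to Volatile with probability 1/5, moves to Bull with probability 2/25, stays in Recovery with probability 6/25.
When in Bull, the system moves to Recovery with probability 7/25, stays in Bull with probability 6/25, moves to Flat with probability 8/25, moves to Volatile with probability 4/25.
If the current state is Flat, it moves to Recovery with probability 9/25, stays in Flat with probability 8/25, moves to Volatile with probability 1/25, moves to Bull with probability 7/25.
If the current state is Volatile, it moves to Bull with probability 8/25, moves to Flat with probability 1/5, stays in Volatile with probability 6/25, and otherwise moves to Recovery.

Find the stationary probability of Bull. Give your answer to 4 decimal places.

0.2187

Let the stationary distribution be π with π = πP and π_1 + π_2 + π_3 + π_4 = 1.
π_1 = 0.24·π_1 + 0.28·π_2 + 0.36·π_3 + 0.24·π_4
π_2 = 0.08·π_1 + 0.24·π_2 + 0.28·π_3 + 0.32·π_4
π_3 = 0.48·π_1 + 0.32·π_2 + 0.32·π_3 + 0.2·π_4
Solving with the normalization constraint gives π = (0.2907, 0.2187, 0.3496, 0.1410).
So the stationary probability of Bull is 0.2187.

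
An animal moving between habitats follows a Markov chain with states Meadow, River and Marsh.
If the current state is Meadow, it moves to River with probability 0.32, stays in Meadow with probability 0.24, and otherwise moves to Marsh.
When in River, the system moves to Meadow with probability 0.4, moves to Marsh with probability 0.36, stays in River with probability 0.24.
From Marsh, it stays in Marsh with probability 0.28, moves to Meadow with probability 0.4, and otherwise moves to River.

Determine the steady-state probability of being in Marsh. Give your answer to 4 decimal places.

0.3589

Let the stationary distribution be π with π = πP and π_1 + π_2 + π_3 = 1.
π_1 = 0.24·π_1 + 0.4·π_2 + 0.4·π_3
π_2 = 0.32·π_1 + 0.24·π_2 + 0.32·π_3
Solving with the normalization constraint gives π = (0.3448, 0.2963, 0.3589).
So the stationary probability of Marsh is 0.3589.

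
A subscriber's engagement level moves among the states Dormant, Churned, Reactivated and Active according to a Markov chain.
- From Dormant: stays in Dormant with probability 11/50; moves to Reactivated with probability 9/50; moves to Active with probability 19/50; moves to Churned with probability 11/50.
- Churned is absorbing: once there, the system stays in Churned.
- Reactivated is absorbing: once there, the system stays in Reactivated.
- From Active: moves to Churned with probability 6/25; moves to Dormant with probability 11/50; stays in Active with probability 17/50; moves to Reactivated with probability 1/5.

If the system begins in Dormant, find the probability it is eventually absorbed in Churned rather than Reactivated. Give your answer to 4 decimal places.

Let h(s) be the probability of absorption at Churned starting from transient state s. Then h(Churned) = 1 and h(Reactivated) = 0. By first-step analysis:
h(Dormant) = 0.22·h(Dormant) + 0.22·1 + 0.18·0 + 0.38·h(Active)
h(Active) = 0.22·h(Dormant) + 0.24·1 + 0.2·0 + 0.34·h(Active)
Solving: h(Dormant) = 0.5482, h(Active) = 0.5464.
Starting from Dormant, the probability is 0.5482.

0.5482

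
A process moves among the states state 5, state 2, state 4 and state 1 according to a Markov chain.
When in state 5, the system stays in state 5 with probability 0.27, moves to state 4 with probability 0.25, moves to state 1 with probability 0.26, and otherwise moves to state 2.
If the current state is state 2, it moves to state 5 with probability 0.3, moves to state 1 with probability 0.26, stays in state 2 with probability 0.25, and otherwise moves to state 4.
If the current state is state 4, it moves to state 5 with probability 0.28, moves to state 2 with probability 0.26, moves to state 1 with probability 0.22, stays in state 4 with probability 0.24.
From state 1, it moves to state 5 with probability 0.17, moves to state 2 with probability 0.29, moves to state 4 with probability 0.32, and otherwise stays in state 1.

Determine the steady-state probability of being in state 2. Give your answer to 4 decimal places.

Let the stationary distribution be π with π = πP and π_1 + π_2 + π_3 + π_4 = 1.
π_1 = 0.27·π_1 + 0.3·π_2 + 0.28·π_3 + 0.17·π_4
π_2 = 0.22·π_1 + 0.25·π_2 + 0.26·π_3 + 0.29·π_4
π_3 = 0.25·π_1 + 0.19·π_2 + 0.24·π_3 + 0.32·π_4
Solving with the normalization constraint gives π = (0.2561, 0.2544, 0.2491, 0.2404).
So the stationary probability of state 2 is 0.2544.

0.2544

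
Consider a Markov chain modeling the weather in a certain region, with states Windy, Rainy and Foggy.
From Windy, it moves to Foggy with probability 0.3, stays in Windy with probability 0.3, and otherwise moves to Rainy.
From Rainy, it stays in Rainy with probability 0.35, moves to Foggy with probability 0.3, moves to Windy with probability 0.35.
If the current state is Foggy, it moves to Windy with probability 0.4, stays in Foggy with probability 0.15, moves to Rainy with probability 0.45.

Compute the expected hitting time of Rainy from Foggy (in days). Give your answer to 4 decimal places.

2.3158

Let t(s) be the expected number of days to first reach Rainy from state s, with t(Rainy) = 0. Conditioning on the first day:
t(Windy) = 1 + 0.3·t(Windy) + 0.3·t(Foggy)
t(Foggy) = 1 + 0.4·t(Windy) + 0.15·t(Foggy)
Solving: t(Windy) = 2.4211, t(Foggy) = 2.3158.
Expected days from Foggy to Rainy: 2.3158.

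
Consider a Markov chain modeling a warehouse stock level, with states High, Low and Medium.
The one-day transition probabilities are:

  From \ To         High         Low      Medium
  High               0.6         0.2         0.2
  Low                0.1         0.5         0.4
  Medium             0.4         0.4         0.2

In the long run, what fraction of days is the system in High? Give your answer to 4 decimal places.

Let the stationary distribution be π with π = πP and π_1 + π_2 + π_3 = 1.
π_1 = 0.6·π_1 + 0.1·π_2 + 0.4·π_3
π_2 = 0.2·π_1 + 0.5·π_2 + 0.4·π_3
Solving with the normalization constraint gives π = (0.3636, 0.3636, 0.2727).
So the stationary probability of High is 0.3636.

0.3636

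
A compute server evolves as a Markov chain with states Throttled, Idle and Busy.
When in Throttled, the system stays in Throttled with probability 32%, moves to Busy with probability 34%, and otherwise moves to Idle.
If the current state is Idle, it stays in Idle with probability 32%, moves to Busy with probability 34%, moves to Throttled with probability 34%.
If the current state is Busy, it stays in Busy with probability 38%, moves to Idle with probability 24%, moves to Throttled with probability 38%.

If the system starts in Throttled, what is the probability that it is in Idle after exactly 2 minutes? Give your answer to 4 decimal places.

Sum over the intermediate state after 1 minute:
P = P(Throttled→Throttled)·P(Throttled→Idle) + P(Throttled→Idle)·P(Idle→Idle) + P(Throttled→Busy)·P(Busy→Idle)
  = 0.32×0.34 + 0.34×0.32 + 0.34×0.24
  = 0.1088 + 0.1088 + 0.0816 = 0.2992

0.2992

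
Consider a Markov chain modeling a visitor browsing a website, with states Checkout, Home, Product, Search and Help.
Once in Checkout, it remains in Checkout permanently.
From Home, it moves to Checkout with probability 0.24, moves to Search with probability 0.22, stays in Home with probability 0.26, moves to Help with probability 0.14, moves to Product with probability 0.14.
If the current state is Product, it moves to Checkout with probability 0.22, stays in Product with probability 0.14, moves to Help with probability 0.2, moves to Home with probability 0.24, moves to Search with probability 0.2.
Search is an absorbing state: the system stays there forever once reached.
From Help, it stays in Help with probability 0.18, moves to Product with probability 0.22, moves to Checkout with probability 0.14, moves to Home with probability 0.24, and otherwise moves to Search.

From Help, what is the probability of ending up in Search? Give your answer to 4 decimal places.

0.5467

Let h(s) be the probability of absorption at Search starting from transient state s. Then h(Search) = 1 and h(Checkout) = 0. By first-step analysis:
h(Home) = 0.24·0 + 0.26·h(Home) + 0.14·h(Product) + 0.22·1 + 0.14·h(Help)
h(Product) = 0.22·0 + 0.24·h(Home) + 0.14·h(Product) + 0.2·1 + 0.2·h(Help)
h(Help) = 0.14·0 + 0.24·h(Home) + 0.22·h(Product) + 0.22·1 + 0.18·h(Help)
Solving: h(Home) = 0.4949, h(Product) = 0.4978, h(Help) = 0.5467.
Starting from Help, the probability is 0.5467.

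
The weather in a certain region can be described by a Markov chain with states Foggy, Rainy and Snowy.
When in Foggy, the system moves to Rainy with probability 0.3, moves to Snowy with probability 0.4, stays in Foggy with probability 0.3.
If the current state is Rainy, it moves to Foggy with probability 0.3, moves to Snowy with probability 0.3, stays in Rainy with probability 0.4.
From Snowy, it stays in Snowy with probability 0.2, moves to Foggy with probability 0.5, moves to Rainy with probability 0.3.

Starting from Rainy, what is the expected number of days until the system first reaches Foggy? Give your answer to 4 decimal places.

2.8205

Let t(s) be the expected number of days to first reach Foggy from state s, with t(Foggy) = 0. Conditioning on the first day:
t(Rainy) = 1 + 0.4·t(Rainy) + 0.3·t(Snowy)
t(Snowy) = 1 + 0.3·t(Rainy) + 0.2·t(Snowy)
Solving: t(Rainy) = 2.8205, t(Snowy) = 2.3077.
Expected days from Rainy to Foggy: 2.8205.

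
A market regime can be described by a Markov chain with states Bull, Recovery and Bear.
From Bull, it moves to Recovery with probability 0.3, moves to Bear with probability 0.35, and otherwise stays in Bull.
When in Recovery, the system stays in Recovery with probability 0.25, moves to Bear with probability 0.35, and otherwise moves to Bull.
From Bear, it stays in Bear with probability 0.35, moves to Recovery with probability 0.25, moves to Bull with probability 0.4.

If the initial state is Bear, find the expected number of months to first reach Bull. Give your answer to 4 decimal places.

2.5000

Let t(s) be the expected number of months to first reach Bull from state s, with t(Bull) = 0. Conditioning on the first month:
t(Recovery) = 1 + 0.25·t(Recovery) + 0.35·t(Bear)
t(Bear) = 1 + 0.25·t(Recovery) + 0.35·t(Bear)
Solving: t(Recovery) = 2.5000, t(Bear) = 2.5000.
Expected months from Bear to Bull: 2.5000.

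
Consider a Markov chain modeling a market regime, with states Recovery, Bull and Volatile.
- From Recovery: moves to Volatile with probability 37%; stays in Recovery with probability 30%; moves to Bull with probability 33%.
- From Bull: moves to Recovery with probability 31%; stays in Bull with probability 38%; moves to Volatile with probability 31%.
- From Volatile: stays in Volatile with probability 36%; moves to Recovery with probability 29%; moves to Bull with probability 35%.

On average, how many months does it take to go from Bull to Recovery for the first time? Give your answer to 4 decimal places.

3.2952

Let t(s) be the expected number of months to first reach Recovery from state s, with t(Recovery) = 0. Conditioning on the first month:
t(Bull) = 1 + 0.38·t(Bull) + 0.31·t(Volatile)
t(Volatile) = 1 + 0.35·t(Bull) + 0.36·t(Volatile)
Solving: t(Bull) = 3.2952, t(Volatile) = 3.3646.
Expected months from Bull to Recovery: 3.2952.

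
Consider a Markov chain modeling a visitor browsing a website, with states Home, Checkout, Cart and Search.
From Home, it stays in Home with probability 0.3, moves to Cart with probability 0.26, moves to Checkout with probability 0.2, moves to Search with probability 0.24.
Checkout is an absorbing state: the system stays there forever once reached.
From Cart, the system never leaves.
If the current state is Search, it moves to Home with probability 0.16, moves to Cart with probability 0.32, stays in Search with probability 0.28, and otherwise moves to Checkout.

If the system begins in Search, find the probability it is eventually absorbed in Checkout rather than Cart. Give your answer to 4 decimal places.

0.4296

Let h(s) be the probability of absorption at Checkout starting from transient state s. Then h(Checkout) = 1 and h(Cart) = 0. By first-step analysis:
h(Home) = 0.3·h(Home) + 0.2·1 + 0.26·0 + 0.24·h(Search)
h(Search) = 0.16·h(Home) + 0.24·1 + 0.32·0 + 0.28·h(Search)
Solving: h(Home) = 0.4330, h(Search) = 0.4296.
Starting from Search, the probability is 0.4296.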